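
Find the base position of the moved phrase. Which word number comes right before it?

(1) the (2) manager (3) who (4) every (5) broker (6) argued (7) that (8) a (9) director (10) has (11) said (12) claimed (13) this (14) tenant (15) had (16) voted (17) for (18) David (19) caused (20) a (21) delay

11

The displaced element is "the manager" (word 2).
It is linked across 2 clause boundaries (that → Ø).
It functions as the subject of "claimed", so the gap sits immediately after word 11 ("said").
Base order: Every broker argued that a director has said that the manager claimed this tenant had voted for David.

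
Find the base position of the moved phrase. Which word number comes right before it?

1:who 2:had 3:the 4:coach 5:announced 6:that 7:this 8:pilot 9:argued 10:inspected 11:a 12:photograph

The displaced element is "who" (word 1).
It is linked across 2 clause boundaries (that → Ø).
It functions as the subject of "inspected", so the gap sits immediately after word 9 ("argued").
Base order: The coach had announced that this pilot argued that who inspected a photograph.

9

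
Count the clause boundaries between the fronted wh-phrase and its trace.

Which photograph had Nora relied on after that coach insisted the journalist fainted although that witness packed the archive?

0

"which photograph" originates inside the matrix clause — no clause boundary is crossed.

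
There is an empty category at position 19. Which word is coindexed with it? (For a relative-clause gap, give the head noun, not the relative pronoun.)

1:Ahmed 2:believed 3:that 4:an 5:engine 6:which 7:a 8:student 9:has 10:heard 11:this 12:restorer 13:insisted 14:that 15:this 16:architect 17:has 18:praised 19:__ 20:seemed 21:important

The gap at 19 is the object of "praised", inside a relative clause.
The relative pronoun is "which" (word 6); it is bound by the head noun immediately before it.
Its filler is the head noun "engine", at word 5.

5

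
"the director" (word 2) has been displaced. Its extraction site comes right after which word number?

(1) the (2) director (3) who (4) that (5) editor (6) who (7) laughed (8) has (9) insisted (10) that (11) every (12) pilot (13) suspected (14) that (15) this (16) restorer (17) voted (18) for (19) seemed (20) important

The displaced element is "the director" (word 2).
It is linked across 2 clause boundaries (that → that).
It functions as the object of the preposition "for" of "voted", so the gap sits immediately after word 18 ("for").
Base order: That editor who laughed has insisted that every pilot suspected that this restorer voted for the director.

18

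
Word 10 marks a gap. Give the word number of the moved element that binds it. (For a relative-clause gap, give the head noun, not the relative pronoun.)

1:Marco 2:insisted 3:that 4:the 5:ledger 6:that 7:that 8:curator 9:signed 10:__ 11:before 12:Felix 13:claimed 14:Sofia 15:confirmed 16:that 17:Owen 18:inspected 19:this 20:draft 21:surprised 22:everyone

The gap at 10 is the object of "signed", inside a relative clause.
The relative pronoun is "that" (word 6); it is bound by the head noun immediately before it.
Its filler is the head noun "ledger", at word 5.

5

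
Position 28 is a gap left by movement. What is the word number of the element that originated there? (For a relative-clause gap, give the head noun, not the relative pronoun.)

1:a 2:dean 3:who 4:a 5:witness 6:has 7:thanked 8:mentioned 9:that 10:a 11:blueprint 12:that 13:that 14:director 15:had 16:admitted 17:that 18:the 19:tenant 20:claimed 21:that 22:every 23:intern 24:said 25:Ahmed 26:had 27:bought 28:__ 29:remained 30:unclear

The gap at 28 is the object of "bought", inside a relative clause.
The relative pronoun is "that" (word 12); it is bound by the head noun immediately before it.
Its filler is the head noun "blueprint", at word 11.

11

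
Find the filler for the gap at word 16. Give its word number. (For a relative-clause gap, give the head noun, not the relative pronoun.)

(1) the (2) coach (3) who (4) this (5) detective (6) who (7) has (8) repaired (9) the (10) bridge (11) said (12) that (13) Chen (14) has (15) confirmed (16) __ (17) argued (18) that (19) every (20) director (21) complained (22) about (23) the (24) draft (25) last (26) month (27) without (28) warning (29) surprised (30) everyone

2

The gap at 16 is the subject of "argued", inside a relative clause.
The relative pronoun is "who" (word 3); it is bound by the head noun immediately before it.
Its filler is the head noun "coach", at word 2.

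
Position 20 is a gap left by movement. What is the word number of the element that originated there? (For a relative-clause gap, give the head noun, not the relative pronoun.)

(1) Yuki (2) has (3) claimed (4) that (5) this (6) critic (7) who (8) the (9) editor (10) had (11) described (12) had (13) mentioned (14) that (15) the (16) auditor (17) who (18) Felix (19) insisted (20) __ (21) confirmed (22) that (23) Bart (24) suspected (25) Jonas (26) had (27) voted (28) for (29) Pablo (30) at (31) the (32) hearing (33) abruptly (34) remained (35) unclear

16

The gap at 20 is the subject of "confirmed", inside a relative clause.
The relative pronoun is "who" (word 17); it is bound by the head noun immediately before it.
Its filler is the head noun "auditor", at word 16.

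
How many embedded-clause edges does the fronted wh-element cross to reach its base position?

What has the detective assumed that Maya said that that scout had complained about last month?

2

"what" is extracted from the PP object of "complained".
Boundaries crossed, outermost first: [that], [that] — 2 in total.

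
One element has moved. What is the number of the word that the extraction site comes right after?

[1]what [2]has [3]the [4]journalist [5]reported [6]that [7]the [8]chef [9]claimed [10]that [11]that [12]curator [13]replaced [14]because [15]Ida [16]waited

The displaced element is "what" (word 1).
It is linked across 2 clause boundaries (that → that).
It functions as the direct object of "replaced", so the gap sits immediately after word 13 ("replaced").
Base order: The journalist has reported that the chef claimed that that curator replaced what because Ida waited.

13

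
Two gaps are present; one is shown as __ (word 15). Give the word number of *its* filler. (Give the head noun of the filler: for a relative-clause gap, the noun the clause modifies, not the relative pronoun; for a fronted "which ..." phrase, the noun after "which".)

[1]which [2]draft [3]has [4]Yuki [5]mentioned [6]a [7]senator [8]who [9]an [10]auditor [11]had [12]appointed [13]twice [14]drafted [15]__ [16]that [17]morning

The marked gap is the direct object of "drafted".
Its filler is the fronted wh-phrase "which draft", at word 2.
(The other dependency links word 7 to a gap after word 12.)

2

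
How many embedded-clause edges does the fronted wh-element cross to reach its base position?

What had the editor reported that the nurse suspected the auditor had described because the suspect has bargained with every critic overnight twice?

"what" is extracted from the object of "described".
Boundaries crossed, outermost first: [that], [Ø] — 2 in total.

2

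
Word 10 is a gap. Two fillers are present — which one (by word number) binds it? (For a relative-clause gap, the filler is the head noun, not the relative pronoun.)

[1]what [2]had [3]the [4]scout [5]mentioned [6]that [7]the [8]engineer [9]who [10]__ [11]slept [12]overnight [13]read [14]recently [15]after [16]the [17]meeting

The marked gap is inside the relative clause, the subject of "slept".
Its filler is the head noun "engineer" (via "who"), at word 8.
(The other dependency links word 1 to a gap after word 13.)

8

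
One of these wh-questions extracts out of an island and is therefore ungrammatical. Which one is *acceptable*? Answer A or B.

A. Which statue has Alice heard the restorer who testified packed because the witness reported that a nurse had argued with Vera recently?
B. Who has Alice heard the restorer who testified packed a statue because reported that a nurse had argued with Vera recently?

A

In B, the wh-phrase is extracted from inside an adjunct island (introduced by "because"), which blocks movement.
In A, the extraction path crosses only that-complement boundaries, which are transparent.
So A is grammatical.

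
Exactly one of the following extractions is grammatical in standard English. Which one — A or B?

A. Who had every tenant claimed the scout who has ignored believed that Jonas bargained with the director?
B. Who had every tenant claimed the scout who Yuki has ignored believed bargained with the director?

In A, the wh-phrase is extracted from inside a complex-NP island (relative clause) (introduced by "who"), which blocks movement.
In B, the extraction path crosses only that-complement boundaries, which are transparent.
So B is grammatical.

B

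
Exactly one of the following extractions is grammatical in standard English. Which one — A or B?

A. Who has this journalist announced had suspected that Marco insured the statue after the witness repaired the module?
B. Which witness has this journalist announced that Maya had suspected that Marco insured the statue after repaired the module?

In B, the wh-phrase is extracted from inside an adjunct island (introduced by "after"), which blocks movement.
In A, the extraction path crosses only that-complement boundaries, which are transparent.
So A is grammatical.

A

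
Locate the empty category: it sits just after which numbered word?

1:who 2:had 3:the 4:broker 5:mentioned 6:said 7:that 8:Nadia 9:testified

5

The displaced element is "who" (word 1).
It is linked across 1 clause boundary (Ø).
It functions as the subject of "said", so the gap sits immediately after word 5 ("mentioned").
Base order: The broker had mentioned that who said that Nadia testified.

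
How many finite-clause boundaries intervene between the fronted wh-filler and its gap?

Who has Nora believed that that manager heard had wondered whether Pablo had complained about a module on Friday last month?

"who" is extracted from the subject of "wondered".
Boundaries crossed, outermost first: [that], [Ø] — 2 in total.

2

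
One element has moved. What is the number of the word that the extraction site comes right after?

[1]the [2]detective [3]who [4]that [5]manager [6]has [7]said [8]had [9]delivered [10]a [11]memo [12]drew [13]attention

7

The displaced element is "the detective" (word 2).
It is linked across 1 clause boundary (Ø).
It functions as the subject of "delivered", so the gap sits immediately after word 7 ("said").
Base order: That manager has said that the detective had delivered a memo.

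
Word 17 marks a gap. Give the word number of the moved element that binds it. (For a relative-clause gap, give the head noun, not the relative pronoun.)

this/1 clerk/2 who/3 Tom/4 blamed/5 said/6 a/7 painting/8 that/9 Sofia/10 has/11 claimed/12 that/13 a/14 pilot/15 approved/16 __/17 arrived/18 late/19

8

The gap at 17 is the object of "approved", inside a relative clause.
The relative pronoun is "that" (word 9); it is bound by the head noun immediately before it.
Its filler is the head noun "painting", at word 8.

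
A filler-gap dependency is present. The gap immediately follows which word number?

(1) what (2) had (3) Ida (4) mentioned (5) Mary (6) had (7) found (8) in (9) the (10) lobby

7

The displaced element is "what" (word 1).
It is linked across 1 clause boundary (Ø).
It functions as the direct object of "found", so the gap sits immediately after word 7 ("found").
Base order: Ida had mentioned Mary had found what in the lobby.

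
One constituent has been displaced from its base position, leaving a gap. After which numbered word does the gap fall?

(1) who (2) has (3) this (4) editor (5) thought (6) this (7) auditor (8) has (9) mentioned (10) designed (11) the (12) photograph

The displaced element is "who" (word 1).
It is linked across 2 clause boundaries (Ø → Ø).
It functions as the subject of "designed", so the gap sits immediately after word 9 ("mentioned").
Base order: This editor has thought this auditor has mentioned that who designed the photograph.

9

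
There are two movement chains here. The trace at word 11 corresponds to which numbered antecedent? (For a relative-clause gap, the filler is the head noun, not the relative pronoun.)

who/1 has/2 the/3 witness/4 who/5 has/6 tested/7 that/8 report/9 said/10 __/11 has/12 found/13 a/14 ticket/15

1

The marked gap is the subject of "found".
Its filler is the fronted wh-phrase "who", at word 1.
(The other dependency links word 4 to a gap after word 5.)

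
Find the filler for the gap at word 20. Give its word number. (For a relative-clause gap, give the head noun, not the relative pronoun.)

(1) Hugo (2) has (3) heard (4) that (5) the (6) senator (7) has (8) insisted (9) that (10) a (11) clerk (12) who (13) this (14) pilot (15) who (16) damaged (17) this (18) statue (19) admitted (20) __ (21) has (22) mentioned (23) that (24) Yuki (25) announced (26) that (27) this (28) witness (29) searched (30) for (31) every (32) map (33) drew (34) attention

11

The gap at 20 is the subject of "mentioned", inside a relative clause.
The relative pronoun is "who" (word 12); it is bound by the head noun immediately before it.
Its filler is the head noun "clerk", at word 11.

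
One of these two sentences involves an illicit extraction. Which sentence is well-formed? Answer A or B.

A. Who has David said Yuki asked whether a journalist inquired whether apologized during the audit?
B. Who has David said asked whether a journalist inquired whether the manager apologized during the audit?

In A, the wh-phrase is extracted from inside a wh-island (introduced by "whether"), which blocks movement.
In B, the extraction path crosses only that-complement boundaries, which are transparent.
So B is grammatical.

B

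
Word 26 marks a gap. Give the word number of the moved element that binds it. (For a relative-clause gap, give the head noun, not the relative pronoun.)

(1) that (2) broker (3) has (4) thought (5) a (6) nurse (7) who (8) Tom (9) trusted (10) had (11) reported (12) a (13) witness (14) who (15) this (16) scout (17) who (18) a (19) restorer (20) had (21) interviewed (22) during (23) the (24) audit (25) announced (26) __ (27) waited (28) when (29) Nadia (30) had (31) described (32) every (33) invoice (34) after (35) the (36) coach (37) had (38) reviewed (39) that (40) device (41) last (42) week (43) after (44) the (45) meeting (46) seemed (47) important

The gap at 26 is the subject of "waited", inside a relative clause.
The relative pronoun is "who" (word 14); it is bound by the head noun immediately before it.
Its filler is the head noun "witness", at word 13.

13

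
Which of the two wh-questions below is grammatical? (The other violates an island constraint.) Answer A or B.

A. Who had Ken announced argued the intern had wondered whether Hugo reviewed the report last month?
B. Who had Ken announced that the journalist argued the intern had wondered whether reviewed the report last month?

A

In B, the wh-phrase is extracted from inside a wh-island (introduced by "whether"), which blocks movement.
In A, the extraction path crosses only that-complement boundaries, which are transparent.
So A is grammatical.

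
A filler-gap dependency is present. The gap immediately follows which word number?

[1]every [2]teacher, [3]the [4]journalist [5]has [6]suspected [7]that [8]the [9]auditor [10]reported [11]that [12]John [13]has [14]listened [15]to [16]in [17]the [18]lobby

The displaced element is "every teacher" (word 2).
It is linked across 2 clause boundaries (that → that).
It functions as the object of the preposition "to" of "listened", so the gap sits immediately after word 15 ("to").
Base order: The journalist has suspected that the auditor reported that John has listened to every teacher in the lobby.

15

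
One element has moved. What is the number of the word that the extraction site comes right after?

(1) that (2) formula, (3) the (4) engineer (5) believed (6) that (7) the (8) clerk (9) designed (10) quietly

The displaced element is "that formula" (word 2).
It is linked across 1 clause boundary (that).
It functions as the direct object of "designed", so the gap sits immediately after word 9 ("designed").
Base order: The engineer believed that the clerk designed that formula quietly.

9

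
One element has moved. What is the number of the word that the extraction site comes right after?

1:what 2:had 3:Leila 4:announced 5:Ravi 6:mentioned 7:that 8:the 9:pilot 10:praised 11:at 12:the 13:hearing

The displaced element is "what" (word 1).
It is linked across 2 clause boundaries (Ø → that).
It functions as the direct object of "praised", so the gap sits immediately after word 10 ("praised").
Base order: Leila had announced Ravi mentioned that the pilot praised what at the hearing.

10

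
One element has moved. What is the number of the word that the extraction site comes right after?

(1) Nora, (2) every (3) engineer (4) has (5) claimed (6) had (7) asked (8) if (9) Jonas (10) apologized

5

The displaced element is "Nora" (word 1).
It is linked across 1 clause boundary (Ø).
It functions as the subject of "asked", so the gap sits immediately after word 5 ("claimed").
Base order: Every engineer has claimed that Nora had asked if Jonas apologized.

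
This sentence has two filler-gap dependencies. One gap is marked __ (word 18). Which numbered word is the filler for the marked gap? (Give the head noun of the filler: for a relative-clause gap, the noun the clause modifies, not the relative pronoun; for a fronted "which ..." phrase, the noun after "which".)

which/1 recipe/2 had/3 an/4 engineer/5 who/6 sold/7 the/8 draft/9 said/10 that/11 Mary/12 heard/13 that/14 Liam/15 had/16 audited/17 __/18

The marked gap is the direct object of "audited".
Its filler is the fronted wh-phrase "which recipe", at word 2.
(The other dependency links word 5 to a gap after word 6.)

2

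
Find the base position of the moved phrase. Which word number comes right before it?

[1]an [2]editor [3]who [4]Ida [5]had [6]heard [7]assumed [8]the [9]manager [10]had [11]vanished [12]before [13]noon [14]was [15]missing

6

The displaced element is "an editor" (word 2).
It is linked across 1 clause boundary (Ø).
It functions as the subject of "assumed", so the gap sits immediately after word 6 ("heard").
Base order: Ida had heard that an editor assumed the manager had vanished before noon.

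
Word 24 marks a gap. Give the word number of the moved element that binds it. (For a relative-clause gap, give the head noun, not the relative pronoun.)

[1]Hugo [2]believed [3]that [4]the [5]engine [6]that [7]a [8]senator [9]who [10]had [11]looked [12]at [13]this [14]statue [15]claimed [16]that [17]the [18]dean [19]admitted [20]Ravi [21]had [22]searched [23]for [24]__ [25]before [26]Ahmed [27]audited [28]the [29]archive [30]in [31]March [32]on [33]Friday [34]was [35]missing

The gap at 24 is the prepositional object of "searched", inside a relative clause.
The relative pronoun is "that" (word 6); it is bound by the head noun immediately before it.
Its filler is the head noun "engine", at word 5.

5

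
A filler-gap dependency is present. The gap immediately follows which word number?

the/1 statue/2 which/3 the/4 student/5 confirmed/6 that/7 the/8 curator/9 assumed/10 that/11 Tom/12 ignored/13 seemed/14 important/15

13

The displaced element is "the statue" (word 2).
It is linked across 2 clause boundaries (that → that).
It functions as the direct object of "ignored", so the gap sits immediately after word 13 ("ignored").
Base order: The student confirmed that the curator assumed that Tom ignored the statue.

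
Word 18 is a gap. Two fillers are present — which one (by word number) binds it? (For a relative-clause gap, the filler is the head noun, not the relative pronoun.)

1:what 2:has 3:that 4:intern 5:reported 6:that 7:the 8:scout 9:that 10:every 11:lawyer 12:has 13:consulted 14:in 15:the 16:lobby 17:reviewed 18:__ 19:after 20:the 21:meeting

The marked gap is the direct object of "reviewed".
Its filler is the fronted wh-phrase "what", at word 1.
(The other dependency links word 8 to a gap after word 13.)

1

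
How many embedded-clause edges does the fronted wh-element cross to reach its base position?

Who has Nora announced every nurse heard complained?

2

"who" is extracted from the subject of "complained".
Boundaries crossed, outermost first: [Ø], [Ø] — 2 in total.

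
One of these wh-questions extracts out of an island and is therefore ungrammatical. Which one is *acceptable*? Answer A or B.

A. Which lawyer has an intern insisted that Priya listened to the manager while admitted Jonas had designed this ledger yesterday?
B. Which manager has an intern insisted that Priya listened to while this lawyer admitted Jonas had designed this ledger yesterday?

B

In A, the wh-phrase is extracted from inside an adjunct island (introduced by "while"), which blocks movement.
In B, the extraction path crosses only that-complement boundaries, which are transparent.
So B is grammatical.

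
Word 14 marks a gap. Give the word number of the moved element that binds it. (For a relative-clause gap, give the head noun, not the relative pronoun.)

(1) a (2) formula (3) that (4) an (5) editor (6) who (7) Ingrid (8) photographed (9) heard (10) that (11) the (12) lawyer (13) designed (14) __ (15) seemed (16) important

The gap at 14 is the object of "designed", inside a relative clause.
The relative pronoun is "that" (word 3); it is bound by the head noun immediately before it.
Its filler is the head noun "formula", at word 2.

2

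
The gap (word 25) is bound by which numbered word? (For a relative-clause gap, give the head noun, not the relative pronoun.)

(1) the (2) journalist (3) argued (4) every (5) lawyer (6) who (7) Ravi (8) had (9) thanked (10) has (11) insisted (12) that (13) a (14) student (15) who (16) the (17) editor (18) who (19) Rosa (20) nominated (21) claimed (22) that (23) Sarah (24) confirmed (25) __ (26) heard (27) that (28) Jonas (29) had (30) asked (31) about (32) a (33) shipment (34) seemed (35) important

The gap at 25 is the subject of "heard", inside a relative clause.
The relative pronoun is "who" (word 15); it is bound by the head noun immediately before it.
Its filler is the head noun "student", at word 14.

14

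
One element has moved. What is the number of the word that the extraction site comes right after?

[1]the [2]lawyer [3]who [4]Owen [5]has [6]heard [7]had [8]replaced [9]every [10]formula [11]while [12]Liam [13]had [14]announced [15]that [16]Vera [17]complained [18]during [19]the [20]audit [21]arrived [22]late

The displaced element is "the lawyer" (word 2).
It is linked across 1 clause boundary (Ø).
It functions as the subject of "replaced", so the gap sits immediately after word 6 ("heard").
Base order: Owen has heard that the lawyer had replaced every formula while Liam had announced that Vera complained during the audit.

6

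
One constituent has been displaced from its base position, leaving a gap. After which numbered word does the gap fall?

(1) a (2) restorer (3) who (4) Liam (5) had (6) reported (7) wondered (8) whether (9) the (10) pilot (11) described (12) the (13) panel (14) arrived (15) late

6

The displaced element is "a restorer" (word 2).
It is linked across 1 clause boundary (Ø).
It functions as the subject of "wondered", so the gap sits immediately after word 6 ("reported").
Base order: Liam had reported that a restorer wondered whether the pilot described the panel.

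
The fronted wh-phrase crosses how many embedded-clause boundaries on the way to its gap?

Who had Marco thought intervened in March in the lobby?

1

"who" is extracted from the subject of "intervened".
Boundaries crossed, outermost first: [Ø] — 1 in total.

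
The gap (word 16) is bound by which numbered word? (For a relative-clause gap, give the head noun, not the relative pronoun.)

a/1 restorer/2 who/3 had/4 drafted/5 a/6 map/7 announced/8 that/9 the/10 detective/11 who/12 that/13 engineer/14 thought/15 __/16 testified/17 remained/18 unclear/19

11

The gap at 16 is the subject of "testified", inside a relative clause.
The relative pronoun is "who" (word 12); it is bound by the head noun immediately before it.
Its filler is the head noun "detective", at word 11.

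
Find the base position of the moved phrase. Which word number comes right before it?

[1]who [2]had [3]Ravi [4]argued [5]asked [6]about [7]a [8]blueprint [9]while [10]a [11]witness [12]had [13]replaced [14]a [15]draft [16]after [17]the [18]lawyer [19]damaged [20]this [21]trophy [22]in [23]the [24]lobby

4

The displaced element is "who" (word 1).
It is linked across 1 clause boundary (Ø).
It functions as the subject of "asked", so the gap sits immediately after word 4 ("argued").
Base order: Ravi had argued that who asked about a blueprint while a witness had replaced a draft after the lawyer damaged this trophy in the lobby.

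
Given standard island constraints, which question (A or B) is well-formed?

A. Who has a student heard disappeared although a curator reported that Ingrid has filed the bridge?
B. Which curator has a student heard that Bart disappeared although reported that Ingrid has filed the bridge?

In B, the wh-phrase is extracted from inside an adjunct island (introduced by "although"), which blocks movement.
In A, the extraction path crosses only that-complement boundaries, which are transparent.
So A is grammatical.

A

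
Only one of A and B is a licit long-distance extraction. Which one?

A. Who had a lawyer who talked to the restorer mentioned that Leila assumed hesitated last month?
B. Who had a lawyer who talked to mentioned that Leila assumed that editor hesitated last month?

A

In B, the wh-phrase is extracted from inside a complex-NP island (relative clause) (introduced by "who"), which blocks movement.
In A, the extraction path crosses only that-complement boundaries, which are transparent.
So A is grammatical.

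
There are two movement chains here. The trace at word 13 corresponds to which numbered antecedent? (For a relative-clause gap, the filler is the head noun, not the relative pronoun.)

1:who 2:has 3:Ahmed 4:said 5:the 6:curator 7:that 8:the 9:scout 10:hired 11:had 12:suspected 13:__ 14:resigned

1

The marked gap is the subject of "resigned".
Its filler is the fronted wh-phrase "who", at word 1.
(The other dependency links word 6 to a gap after word 10.)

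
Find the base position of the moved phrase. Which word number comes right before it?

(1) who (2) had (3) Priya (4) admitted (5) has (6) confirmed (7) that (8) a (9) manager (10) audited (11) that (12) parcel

4

The displaced element is "who" (word 1).
It is linked across 1 clause boundary (Ø).
It functions as the subject of "confirmed", so the gap sits immediately after word 4 ("admitted").
Base order: Priya had admitted that who has confirmed that a manager audited that parcel.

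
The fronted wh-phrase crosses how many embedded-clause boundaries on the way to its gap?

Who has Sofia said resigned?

1

"who" is extracted from the subject of "resigned".
Boundaries crossed, outermost first: [Ø] — 1 in total.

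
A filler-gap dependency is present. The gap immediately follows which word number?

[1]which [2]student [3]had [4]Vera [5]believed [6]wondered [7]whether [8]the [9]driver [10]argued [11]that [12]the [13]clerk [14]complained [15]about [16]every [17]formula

5

The displaced element is "which student" (word 2).
It is linked across 1 clause boundary (Ø).
It functions as the subject of "wondered", so the gap sits immediately after word 5 ("believed").
Base order: Vera had believed that which student wondered whether the driver argued that the clerk complained about every formula.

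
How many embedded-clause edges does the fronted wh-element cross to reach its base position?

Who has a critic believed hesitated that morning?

1

"who" is extracted from the subject of "hesitated".
Boundaries crossed, outermost first: [Ø] — 1 in total.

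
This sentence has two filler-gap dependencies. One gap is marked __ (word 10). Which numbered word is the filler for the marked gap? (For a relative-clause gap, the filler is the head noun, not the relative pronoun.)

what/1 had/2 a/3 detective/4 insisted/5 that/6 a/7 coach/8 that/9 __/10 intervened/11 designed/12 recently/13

The marked gap is inside the relative clause, the subject of "intervened".
Its filler is the head noun "coach" (via "that"), at word 8.
(The other dependency links word 1 to a gap after word 12.)

8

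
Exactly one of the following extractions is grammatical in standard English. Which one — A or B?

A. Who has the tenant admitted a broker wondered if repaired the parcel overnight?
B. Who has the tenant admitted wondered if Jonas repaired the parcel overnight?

In A, the wh-phrase is extracted from inside a wh-island (introduced by "if"), which blocks movement.
In B, the extraction path crosses only that-complement boundaries, which are transparent.
So B is grammatical.

B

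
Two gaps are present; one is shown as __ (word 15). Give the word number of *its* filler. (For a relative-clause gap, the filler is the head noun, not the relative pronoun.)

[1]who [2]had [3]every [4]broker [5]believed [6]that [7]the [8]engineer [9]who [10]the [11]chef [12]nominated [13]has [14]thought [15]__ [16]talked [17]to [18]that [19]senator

1

The marked gap is the subject of "talked".
Its filler is the fronted wh-phrase "who", at word 1.
(The other dependency links word 8 to a gap after word 12.)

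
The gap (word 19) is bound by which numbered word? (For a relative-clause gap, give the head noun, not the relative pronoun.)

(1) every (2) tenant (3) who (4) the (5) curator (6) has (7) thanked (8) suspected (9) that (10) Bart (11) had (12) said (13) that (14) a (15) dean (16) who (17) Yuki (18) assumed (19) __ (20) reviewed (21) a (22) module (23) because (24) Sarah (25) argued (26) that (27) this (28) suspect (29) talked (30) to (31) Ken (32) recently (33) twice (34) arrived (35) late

The gap at 19 is the subject of "reviewed", inside a relative clause.
The relative pronoun is "who" (word 16); it is bound by the head noun immediately before it.
Its filler is the head noun "dean", at word 15.

15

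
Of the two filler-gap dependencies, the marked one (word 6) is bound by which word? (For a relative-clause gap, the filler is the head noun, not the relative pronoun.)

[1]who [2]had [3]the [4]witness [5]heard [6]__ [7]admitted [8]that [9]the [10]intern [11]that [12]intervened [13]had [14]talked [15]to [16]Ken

1

The marked gap is the subject of "admitted".
Its filler is the fronted wh-phrase "who", at word 1.
(The other dependency links word 10 to a gap after word 11.)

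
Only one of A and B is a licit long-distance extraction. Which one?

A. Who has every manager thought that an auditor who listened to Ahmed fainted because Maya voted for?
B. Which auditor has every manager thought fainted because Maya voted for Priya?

B

In A, the wh-phrase is extracted from inside an adjunct island (introduced by "because"), which blocks movement.
In B, the extraction path crosses only that-complement boundaries, which are transparent.
So B is grammatical.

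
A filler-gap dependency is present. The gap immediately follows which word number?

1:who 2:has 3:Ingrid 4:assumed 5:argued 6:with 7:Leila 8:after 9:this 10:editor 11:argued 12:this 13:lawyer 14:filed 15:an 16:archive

The displaced element is "who" (word 1).
It is linked across 1 clause boundary (Ø).
It functions as the subject of "argued", so the gap sits immediately after word 4 ("assumed").
Base order: Ingrid has assumed who argued with Leila after this editor argued this lawyer filed an archive.

4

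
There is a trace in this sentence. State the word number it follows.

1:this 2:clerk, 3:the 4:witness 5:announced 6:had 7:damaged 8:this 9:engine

The displaced element is "this clerk" (word 2).
It is linked across 1 clause boundary (Ø).
It functions as the subject of "damaged", so the gap sits immediately after word 5 ("announced").
Base order: The witness announced that this clerk had damaged this engine.

5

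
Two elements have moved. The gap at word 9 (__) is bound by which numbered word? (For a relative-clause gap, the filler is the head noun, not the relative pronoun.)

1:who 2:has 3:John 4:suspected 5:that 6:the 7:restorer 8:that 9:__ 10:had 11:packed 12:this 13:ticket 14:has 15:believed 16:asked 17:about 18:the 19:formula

The marked gap is inside the relative clause, the subject of "packed".
Its filler is the head noun "restorer" (via "that"), at word 7.
(The other dependency links word 1 to a gap after word 15.)

7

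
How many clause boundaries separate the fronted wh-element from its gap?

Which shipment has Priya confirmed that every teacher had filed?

1

"which shipment" is extracted from the object of "filed".
Boundaries crossed, outermost first: [that] — 1 in total.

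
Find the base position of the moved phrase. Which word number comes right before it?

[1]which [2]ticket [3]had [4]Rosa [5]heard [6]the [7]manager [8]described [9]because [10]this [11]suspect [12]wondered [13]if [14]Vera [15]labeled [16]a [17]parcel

8

The displaced element is "which ticket" (word 2).
It is linked across 1 clause boundary (Ø).
It functions as the direct object of "described", so the gap sits immediately after word 8 ("described").
Base order: Rosa had heard the manager described which ticket because this suspect wondered if Vera labeled a parcel.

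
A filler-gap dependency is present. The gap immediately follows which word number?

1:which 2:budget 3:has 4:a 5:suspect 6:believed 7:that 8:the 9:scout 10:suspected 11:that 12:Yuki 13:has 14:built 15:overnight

The displaced element is "which budget" (word 2).
It is linked across 2 clause boundaries (that → that).
It functions as the direct object of "built", so the gap sits immediately after word 14 ("built").
Base order: A suspect has believed that the scout suspected that Yuki has built which budget overnight.

14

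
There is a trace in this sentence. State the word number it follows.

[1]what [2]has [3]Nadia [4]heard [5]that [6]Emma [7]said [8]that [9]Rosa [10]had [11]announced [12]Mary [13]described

13

The displaced element is "what" (word 1).
It is linked across 3 clause boundaries (that → that → Ø).
It functions as the direct object of "described", so the gap sits immediately after word 13 ("described").
Base order: Nadia has heard that Emma said that Rosa had announced Mary described what.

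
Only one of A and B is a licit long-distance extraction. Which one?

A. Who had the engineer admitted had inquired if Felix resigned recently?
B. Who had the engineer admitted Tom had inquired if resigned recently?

A

In B, the wh-phrase is extracted from inside a wh-island (introduced by "if"), which blocks movement.
In A, the extraction path crosses only that-complement boundaries, which are transparent.
So A is grammatical.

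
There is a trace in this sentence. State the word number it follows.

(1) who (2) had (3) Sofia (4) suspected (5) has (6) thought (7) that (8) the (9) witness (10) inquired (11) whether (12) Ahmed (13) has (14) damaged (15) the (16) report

4

The displaced element is "who" (word 1).
It is linked across 1 clause boundary (Ø).
It functions as the subject of "thought", so the gap sits immediately after word 4 ("suspected").
Base order: Sofia had suspected that who has thought that the witness inquired whether Ahmed has damaged the report.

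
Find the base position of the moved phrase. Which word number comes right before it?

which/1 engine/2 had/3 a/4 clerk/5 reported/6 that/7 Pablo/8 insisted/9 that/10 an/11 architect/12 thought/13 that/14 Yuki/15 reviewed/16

The displaced element is "which engine" (word 2).
It is linked across 3 clause boundaries (that → that → that).
It functions as the direct object of "reviewed", so the gap sits immediately after word 16 ("reviewed").
Base order: A clerk had reported that Pablo insisted that an architect thought that Yuki reviewed which engine.

16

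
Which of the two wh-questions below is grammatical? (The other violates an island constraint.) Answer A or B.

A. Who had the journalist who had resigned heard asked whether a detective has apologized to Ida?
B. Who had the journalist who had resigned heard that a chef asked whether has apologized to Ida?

In B, the wh-phrase is extracted from inside a wh-island (introduced by "whether"), which blocks movement.
In A, the extraction path crosses only that-complement boundaries, which are transparent.
So A is grammatical.

A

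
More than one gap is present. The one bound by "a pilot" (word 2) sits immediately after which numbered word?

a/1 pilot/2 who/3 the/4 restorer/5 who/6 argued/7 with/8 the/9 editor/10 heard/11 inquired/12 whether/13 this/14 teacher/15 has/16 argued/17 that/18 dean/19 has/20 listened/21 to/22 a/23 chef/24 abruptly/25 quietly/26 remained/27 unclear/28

11

The displaced element is "a pilot" (word 2).
It is linked across 1 clause boundary (Ø).
It functions as the subject of "inquired", so the gap sits immediately after word 11 ("heard").
Base order: The restorer who argued with the editor heard that a pilot inquired whether this teacher has argued that dean has listened to a chef abruptly quietly.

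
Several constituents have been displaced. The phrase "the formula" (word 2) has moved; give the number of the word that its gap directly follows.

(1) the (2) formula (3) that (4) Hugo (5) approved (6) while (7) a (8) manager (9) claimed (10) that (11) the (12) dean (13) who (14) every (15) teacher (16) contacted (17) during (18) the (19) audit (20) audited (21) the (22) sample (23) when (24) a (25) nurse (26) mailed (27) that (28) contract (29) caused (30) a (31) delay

5

The displaced element is "the formula" (word 2).
It functions as the direct object of "approved", so the gap sits immediately after word 5 ("approved").
Base order: Hugo approved the formula while a manager claimed that the dean who every teacher contacted during the audit audited the sample when a nurse mailed that contract.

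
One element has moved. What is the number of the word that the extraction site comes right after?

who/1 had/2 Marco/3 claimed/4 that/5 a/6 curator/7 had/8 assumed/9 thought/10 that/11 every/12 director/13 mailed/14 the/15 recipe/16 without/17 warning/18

9

The displaced element is "who" (word 1).
It is linked across 2 clause boundaries (that → Ø).
It functions as the subject of "thought", so the gap sits immediately after word 9 ("assumed").
Base order: Marco had claimed that a curator had assumed who thought that every director mailed the recipe without warning.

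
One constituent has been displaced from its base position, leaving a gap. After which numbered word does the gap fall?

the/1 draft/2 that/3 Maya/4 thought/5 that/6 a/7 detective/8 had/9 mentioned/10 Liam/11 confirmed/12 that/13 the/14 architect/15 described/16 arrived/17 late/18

The displaced element is "the draft" (word 2).
It is linked across 3 clause boundaries (that → Ø → that).
It functions as the direct object of "described", so the gap sits immediately after word 16 ("described").
Base order: Maya thought that a detective had mentioned Liam confirmed that the architect described the draft.

16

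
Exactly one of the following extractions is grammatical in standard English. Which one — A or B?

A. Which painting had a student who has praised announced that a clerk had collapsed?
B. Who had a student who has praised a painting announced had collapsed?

In A, the wh-phrase is extracted from inside a complex-NP island (relative clause) (introduced by "who"), which blocks movement.
In B, the extraction path crosses only that-complement boundaries, which are transparent.
So B is grammatical.

B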